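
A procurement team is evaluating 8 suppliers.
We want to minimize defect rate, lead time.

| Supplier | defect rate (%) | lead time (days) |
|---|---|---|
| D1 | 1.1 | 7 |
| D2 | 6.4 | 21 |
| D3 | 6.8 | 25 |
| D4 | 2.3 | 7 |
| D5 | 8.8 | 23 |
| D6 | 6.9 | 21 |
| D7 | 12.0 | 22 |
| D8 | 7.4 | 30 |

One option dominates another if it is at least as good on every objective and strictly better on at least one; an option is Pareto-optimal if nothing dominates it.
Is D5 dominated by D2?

Yes

D2 vs D5: defect rate 6.4≤8.8, lead time 21≤23 — D2 is at least as good on every objective with at least one strict improvement.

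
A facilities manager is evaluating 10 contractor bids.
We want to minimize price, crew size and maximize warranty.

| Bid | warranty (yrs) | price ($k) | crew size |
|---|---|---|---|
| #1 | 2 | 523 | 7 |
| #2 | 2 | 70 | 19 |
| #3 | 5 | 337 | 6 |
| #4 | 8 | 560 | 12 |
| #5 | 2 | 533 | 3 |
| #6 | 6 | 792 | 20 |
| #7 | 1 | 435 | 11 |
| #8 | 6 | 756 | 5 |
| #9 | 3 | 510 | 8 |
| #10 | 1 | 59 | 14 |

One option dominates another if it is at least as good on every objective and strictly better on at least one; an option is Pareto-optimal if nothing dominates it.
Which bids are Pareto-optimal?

#2, #3, #4, #5, #8, #10

#1: dominated by #3 (warranty 5≥2, price 337≤523, crew size 6≤7).
#2: not dominated.
#3: not dominated.
#4: not dominated (best warranty).
#5: not dominated (best crew size).
#6: dominated by #4 (warranty 8≥6, price 560≤792, crew size 12≤20).
#7: dominated by #3 (warranty 5≥1, price 337≤435, crew size 6≤11).
#8: not dominated.
#9: dominated by #3 (warranty 5≥3, price 337≤510, crew size 6≤8).
#10: not dominated (best price).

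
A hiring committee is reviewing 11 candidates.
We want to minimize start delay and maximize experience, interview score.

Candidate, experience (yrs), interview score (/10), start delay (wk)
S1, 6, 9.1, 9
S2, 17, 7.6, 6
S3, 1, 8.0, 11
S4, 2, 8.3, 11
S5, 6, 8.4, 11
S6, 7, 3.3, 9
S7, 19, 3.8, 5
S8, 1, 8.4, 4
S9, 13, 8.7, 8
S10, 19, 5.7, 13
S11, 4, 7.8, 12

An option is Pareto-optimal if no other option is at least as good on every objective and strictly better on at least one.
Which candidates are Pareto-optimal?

S1: not dominated (best interview score).
S2: not dominated.
S3: dominated by S1 (experience 6≥1, interview score 9.1≥8.0, start delay 9≤11).
S4: dominated by S1 (experience 6≥2, interview score 9.1≥8.3, start delay 9≤11).
S5: dominated by S1 (experience 6≥6, interview score 9.1≥8.4, start delay 9≤11).
S6: dominated by S2 (experience 17≥7, interview score 7.6≥3.3, start delay 6≤9).
S7: not dominated.
S8: not dominated (best start delay).
S9: not dominated.
S10: not dominated.
S11: dominated by S1 (experience 6≥4, interview score 9.1≥7.8, start delay 9≤12).

S1, S2, S7, S8, S9, S10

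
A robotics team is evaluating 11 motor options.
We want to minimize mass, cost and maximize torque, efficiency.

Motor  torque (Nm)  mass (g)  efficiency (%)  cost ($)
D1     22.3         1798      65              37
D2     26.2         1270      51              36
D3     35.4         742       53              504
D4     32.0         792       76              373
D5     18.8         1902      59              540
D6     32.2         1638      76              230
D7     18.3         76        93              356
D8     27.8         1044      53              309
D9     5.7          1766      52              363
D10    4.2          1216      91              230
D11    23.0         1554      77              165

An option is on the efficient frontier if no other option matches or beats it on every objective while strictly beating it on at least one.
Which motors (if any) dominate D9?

D6: torque 32.2≥5.7, mass 1638≤1766, efficiency 76≥52, cost 230≤363 — dominates D9.
D7: torque 18.3≥5.7, mass 76≤1766, efficiency 93≥52, cost 356≤363 — dominates D9.
D8: torque 27.8≥5.7, mass 1044≤1766, efficiency 53≥52, cost 309≤363 — dominates D9.
D11: torque 23.0≥5.7, mass 1554≤1766, efficiency 77≥52, cost 165≤363 — dominates D9.
Others (D1, D2, D3, D4, D5, D10) are each worse than D9 on at least one objective.

D6, D7, D8, D11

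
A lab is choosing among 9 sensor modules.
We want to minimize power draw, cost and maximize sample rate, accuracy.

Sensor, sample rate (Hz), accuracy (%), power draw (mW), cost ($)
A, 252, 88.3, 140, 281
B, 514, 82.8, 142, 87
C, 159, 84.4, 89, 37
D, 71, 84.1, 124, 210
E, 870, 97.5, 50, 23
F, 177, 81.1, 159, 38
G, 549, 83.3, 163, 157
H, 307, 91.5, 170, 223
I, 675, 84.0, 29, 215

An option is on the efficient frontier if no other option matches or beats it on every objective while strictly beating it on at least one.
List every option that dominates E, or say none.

A: worse on sample rate (252 vs 870).
B: worse on sample rate (514 vs 870).
C: worse on sample rate (159 vs 870).
D: worse on sample rate (71 vs 870).
F: worse on sample rate (177 vs 870).
G: worse on sample rate (549 vs 870).
H: worse on sample rate (307 vs 870).
I: worse on sample rate (675 vs 870).
No option dominates E.

none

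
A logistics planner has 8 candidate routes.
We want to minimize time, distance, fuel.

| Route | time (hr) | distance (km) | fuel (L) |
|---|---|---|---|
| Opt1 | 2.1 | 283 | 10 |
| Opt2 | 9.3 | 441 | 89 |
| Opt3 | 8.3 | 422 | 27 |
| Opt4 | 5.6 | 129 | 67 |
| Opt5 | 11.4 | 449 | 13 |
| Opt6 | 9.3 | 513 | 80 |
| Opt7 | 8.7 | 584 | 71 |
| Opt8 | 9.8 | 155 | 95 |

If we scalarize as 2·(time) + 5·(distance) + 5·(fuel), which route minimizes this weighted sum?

Opt4

Opt1: 2·2.1 + 5·283 + 5·10 = 1469.2
Opt2: 2·9.3 + 5·441 + 5·89 = 2668.6
Opt3: 2·8.3 + 5·422 + 5·27 = 2261.6
Opt4: 2·5.6 + 5·129 + 5·67 = 991.2
Opt5: 2·11.4 + 5·449 + 5·13 = 2332.8
Opt6: 2·9.3 + 5·513 + 5·80 = 2983.6
Opt7: 2·8.7 + 5·584 + 5·71 = 3292.4
Opt8: 2·9.8 + 5·155 + 5·95 = 1269.6
Lowest: Opt4 at 991.2.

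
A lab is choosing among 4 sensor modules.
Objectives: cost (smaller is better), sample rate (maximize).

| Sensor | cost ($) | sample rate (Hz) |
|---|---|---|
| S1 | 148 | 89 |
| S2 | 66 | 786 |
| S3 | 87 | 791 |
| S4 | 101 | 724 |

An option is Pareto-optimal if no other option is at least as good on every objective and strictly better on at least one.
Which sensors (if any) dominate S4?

S2, S3

S2: cost 66≤101, sample rate 786≥724 — dominates S4.
S3: cost 87≤101, sample rate 791≥724 — dominates S4.
Others (S1) are each worse than S4 on at least one objective.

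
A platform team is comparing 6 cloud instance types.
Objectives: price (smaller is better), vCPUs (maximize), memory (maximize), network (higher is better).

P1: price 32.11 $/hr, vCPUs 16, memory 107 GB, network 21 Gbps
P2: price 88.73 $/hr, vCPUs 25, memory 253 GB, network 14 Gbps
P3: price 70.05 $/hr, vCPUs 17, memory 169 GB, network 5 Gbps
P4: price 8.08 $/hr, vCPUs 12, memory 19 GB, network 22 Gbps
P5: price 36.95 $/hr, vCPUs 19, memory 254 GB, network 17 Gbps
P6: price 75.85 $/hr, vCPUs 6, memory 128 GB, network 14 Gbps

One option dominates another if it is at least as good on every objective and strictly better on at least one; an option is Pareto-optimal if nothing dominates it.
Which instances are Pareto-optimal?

P1, P2, P4, P5

P1: not dominated.
P2: not dominated (best vCPUs).
P3: dominated by P5 (price 36.95≤70.05, vCPUs 19≥17, memory 254≥169, network 17≥5).
P4: not dominated (best price).
P5: not dominated (best memory).
P6: dominated by P5 (price 36.95≤75.85, vCPUs 19≥6, memory 254≥128, network 17≥14).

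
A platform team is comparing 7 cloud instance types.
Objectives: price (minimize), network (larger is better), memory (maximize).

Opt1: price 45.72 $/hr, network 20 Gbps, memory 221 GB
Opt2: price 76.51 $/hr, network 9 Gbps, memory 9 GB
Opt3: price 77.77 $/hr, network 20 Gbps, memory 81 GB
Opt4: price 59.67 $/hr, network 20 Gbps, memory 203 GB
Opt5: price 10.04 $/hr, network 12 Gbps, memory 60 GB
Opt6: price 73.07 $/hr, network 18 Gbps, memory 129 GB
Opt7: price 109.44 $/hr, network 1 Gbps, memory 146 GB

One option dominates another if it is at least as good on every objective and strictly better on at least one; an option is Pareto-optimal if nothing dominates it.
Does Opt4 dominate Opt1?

No

Opt4 vs Opt1: Opt4 is worse on price (59.67 vs 45.72), so it does not dominate Opt1.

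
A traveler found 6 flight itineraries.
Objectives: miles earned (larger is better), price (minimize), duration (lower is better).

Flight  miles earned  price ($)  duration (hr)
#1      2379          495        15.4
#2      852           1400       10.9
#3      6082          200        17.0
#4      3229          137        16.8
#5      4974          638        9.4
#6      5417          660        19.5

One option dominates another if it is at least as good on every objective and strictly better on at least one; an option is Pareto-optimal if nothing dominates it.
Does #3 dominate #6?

Yes

#3 vs #6: miles earned 6082≥5417, price 200≤660, duration 17.0≤19.5 — #3 is at least as good on every objective with at least one strict improvement.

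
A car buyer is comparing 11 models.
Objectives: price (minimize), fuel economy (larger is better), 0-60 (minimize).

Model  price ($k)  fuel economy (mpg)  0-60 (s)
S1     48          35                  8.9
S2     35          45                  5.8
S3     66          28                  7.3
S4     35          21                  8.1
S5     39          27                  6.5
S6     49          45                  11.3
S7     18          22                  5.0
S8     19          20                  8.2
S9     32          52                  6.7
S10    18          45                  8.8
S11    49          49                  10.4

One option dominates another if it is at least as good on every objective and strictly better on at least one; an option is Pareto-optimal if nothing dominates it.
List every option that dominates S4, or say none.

S2: price 35≤35, fuel economy 45≥21, 0-60 5.8≤8.1 — dominates S4.
S7: price 18≤35, fuel economy 22≥21, 0-60 5.0≤8.1 — dominates S4.
S9: price 32≤35, fuel economy 52≥21, 0-60 6.7≤8.1 — dominates S4.
Others (S1, S3, S5, S6, S8, S10, S11) are each worse than S4 on at least one objective.

S2, S7, S9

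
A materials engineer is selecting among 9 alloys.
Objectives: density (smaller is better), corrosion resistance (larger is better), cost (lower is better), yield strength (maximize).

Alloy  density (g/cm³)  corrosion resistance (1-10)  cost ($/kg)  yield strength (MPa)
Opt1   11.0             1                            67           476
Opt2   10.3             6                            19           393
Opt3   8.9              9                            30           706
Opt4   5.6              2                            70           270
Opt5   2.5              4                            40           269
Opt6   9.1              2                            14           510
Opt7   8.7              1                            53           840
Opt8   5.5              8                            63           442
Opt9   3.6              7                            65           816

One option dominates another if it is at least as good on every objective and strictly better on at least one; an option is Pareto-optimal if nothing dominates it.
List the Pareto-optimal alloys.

Opt1: dominated by Opt3 (density 8.9≤11.0, corrosion resistance 9≥1, cost 30≤67, yield strength 706≥476).
Opt2: not dominated.
Opt3: not dominated (best corrosion resistance).
Opt4: dominated by Opt8 (density 5.5≤5.6, corrosion resistance 8≥2, cost 63≤70, yield strength 442≥270).
Opt5: not dominated (best density).
Opt6: not dominated (best cost).
Opt7: not dominated (best yield strength).
Opt8: not dominated.
Opt9: not dominated.

Opt2, Opt3, Opt5, Opt6, Opt7, Opt8, Opt9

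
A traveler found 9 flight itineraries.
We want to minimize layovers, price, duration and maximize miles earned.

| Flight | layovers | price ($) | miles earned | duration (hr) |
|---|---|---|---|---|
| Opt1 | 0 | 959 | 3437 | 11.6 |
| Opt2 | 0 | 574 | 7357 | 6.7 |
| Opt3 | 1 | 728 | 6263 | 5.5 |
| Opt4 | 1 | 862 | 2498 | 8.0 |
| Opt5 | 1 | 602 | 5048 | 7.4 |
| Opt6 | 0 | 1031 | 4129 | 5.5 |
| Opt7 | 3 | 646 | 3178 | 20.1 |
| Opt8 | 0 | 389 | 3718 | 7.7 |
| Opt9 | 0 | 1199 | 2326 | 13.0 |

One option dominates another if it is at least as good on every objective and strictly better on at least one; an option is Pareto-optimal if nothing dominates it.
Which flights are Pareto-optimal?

Opt1: dominated by Opt2 (layovers 0≤0, price 574≤959, miles earned 7357≥3437, duration 6.7≤11.6).
Opt2: not dominated (best miles earned).
Opt3: not dominated.
Opt4: dominated by Opt2 (layovers 0≤1, price 574≤862, miles earned 7357≥2498, duration 6.7≤8.0).
Opt5: dominated by Opt2 (layovers 0≤1, price 574≤602, miles earned 7357≥5048, duration 6.7≤7.4).
Opt6: not dominated.
Opt7: dominated by Opt2 (layovers 0≤3, price 574≤646, miles earned 7357≥3178, duration 6.7≤20.1).
Opt8: not dominated (best price).
Opt9: dominated by Opt1 (layovers 0≤0, price 959≤1199, miles earned 3437≥2326, duration 11.6≤13.0).

Opt2, Opt3, Opt6, Opt8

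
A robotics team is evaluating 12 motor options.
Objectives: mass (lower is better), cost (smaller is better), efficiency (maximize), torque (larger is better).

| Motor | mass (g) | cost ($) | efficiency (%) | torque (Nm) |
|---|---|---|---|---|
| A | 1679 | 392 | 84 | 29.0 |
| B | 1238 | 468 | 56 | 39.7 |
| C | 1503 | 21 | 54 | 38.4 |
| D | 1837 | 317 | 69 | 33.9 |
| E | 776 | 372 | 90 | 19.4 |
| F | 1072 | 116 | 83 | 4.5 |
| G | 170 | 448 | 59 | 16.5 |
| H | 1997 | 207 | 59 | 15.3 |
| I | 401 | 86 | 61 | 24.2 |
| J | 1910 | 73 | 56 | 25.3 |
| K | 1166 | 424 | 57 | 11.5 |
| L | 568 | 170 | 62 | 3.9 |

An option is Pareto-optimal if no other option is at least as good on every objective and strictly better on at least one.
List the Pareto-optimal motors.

A: not dominated.
B: not dominated (best torque).
C: not dominated (best cost).
D: not dominated.
E: not dominated (best efficiency).
F: not dominated.
G: not dominated (best mass).
H: dominated by I (mass 401≤1997, cost 86≤207, efficiency 61≥59, torque 24.2≥15.3).
I: not dominated.
J: not dominated.
K: dominated by E (mass 776≤1166, cost 372≤424, efficiency 90≥57, torque 19.4≥11.5).
L: not dominated.

A, B, C, D, E, F, G, I, J, L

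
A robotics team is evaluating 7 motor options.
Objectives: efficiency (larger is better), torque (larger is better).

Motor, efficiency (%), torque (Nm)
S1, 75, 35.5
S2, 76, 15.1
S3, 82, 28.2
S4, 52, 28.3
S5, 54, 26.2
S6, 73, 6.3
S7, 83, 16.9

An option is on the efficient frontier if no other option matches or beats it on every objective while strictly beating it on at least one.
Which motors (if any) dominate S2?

S3, S7

S3: efficiency 82≥76, torque 28.2≥15.1 — dominates S2.
S7: efficiency 83≥76, torque 16.9≥15.1 — dominates S2.
Others (S1, S4, S5, S6) are each worse than S2 on at least one objective.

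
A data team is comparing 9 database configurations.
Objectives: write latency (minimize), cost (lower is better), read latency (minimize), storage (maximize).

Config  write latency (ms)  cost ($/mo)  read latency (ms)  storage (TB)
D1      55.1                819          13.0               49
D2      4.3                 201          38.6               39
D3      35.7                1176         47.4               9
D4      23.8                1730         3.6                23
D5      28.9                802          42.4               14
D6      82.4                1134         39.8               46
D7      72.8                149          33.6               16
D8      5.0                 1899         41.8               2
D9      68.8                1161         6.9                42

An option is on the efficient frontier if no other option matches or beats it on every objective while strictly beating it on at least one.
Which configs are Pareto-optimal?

D1: not dominated (best storage).
D2: not dominated (best write latency).
D3: dominated by D2 (write latency 4.3≤35.7, cost 201≤1176, read latency 38.6≤47.4, storage 39≥9).
D4: not dominated (best read latency).
D5: dominated by D2 (write latency 4.3≤28.9, cost 201≤802, read latency 38.6≤42.4, storage 39≥14).
D6: dominated by D1 (write latency 55.1≤82.4, cost 819≤1134, read latency 13.0≤39.8, storage 49≥46).
D7: not dominated (best cost).
D8: dominated by D2 (write latency 4.3≤5.0, cost 201≤1899, read latency 38.6≤41.8, storage 39≥2).
D9: not dominated.

D1, D2, D4, D7, D9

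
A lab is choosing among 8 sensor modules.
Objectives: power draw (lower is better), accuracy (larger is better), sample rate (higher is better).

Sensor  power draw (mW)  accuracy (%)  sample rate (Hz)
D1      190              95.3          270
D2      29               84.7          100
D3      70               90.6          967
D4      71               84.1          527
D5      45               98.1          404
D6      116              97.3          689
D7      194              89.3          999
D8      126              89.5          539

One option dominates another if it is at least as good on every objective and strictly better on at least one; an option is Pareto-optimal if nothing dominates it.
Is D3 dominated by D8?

No

D8 vs D3: D8 is worse on power draw (126 vs 70), so it does not dominate D3.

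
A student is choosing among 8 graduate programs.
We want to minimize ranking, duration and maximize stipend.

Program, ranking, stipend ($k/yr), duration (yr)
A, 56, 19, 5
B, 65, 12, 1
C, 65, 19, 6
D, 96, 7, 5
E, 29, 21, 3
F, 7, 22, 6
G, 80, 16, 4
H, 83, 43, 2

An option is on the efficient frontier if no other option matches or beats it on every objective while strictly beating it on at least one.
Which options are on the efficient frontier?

B, E, F, H

A: dominated by E (ranking 29≤56, stipend 21≥19, duration 3≤5).
B: not dominated (best duration).
C: dominated by A (ranking 56≤65, stipend 19≥19, duration 5≤6).
D: dominated by A (ranking 56≤96, stipend 19≥7, duration 5≤5).
E: not dominated.
F: not dominated (best ranking).
G: dominated by E (ranking 29≤80, stipend 21≥16, duration 3≤4).
H: not dominated (best stipend).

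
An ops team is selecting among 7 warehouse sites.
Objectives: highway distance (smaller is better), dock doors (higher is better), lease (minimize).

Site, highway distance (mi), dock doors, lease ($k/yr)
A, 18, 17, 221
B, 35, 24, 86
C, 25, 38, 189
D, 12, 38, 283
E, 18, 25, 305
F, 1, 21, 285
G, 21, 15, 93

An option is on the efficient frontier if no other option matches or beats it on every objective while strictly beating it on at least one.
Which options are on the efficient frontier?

A: not dominated.
B: not dominated (best lease).
C: not dominated.
D: not dominated.
E: dominated by D (highway distance 12≤18, dock doors 38≥25, lease 283≤305).
F: not dominated (best highway distance).
G: not dominated.

A, B, C, D, F, G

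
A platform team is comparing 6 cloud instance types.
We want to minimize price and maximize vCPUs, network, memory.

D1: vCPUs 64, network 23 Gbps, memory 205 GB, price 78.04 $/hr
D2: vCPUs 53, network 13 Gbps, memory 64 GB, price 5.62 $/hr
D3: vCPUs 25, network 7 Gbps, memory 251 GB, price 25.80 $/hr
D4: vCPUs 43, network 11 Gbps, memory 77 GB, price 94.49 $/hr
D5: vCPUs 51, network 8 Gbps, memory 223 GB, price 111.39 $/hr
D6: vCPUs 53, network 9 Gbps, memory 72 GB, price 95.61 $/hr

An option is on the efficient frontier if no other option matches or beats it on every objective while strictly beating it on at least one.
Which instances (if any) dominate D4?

D1

D1: vCPUs 64≥43, network 23≥11, memory 205≥77, price 78.04≤94.49 — dominates D4.
Others (D2, D3, D5, D6) are each worse than D4 on at least one objective.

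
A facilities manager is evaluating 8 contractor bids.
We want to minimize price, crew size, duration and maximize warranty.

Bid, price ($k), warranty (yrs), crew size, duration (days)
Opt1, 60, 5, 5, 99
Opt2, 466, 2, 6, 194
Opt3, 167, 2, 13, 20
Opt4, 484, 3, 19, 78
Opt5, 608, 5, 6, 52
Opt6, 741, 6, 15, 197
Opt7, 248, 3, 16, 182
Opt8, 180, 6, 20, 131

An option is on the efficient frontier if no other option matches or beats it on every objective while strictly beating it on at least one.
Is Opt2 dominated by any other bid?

Yes

Opt1 vs Opt2: price 60≤466, warranty 5≥2, crew size 5≤6, duration 99≤194 — Opt1 is at least as good on every objective and strictly better on at least one, so Opt1 dominates Opt2.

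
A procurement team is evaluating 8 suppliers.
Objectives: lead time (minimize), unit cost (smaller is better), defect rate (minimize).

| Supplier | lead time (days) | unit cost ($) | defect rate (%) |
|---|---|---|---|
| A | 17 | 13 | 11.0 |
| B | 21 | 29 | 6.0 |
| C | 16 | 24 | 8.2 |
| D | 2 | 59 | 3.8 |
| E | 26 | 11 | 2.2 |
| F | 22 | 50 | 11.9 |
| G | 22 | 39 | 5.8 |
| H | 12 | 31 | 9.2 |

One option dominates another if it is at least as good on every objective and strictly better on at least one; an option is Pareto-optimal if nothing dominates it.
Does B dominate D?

B vs D: B is worse on lead time (21 vs 2), so it does not dominate D.

No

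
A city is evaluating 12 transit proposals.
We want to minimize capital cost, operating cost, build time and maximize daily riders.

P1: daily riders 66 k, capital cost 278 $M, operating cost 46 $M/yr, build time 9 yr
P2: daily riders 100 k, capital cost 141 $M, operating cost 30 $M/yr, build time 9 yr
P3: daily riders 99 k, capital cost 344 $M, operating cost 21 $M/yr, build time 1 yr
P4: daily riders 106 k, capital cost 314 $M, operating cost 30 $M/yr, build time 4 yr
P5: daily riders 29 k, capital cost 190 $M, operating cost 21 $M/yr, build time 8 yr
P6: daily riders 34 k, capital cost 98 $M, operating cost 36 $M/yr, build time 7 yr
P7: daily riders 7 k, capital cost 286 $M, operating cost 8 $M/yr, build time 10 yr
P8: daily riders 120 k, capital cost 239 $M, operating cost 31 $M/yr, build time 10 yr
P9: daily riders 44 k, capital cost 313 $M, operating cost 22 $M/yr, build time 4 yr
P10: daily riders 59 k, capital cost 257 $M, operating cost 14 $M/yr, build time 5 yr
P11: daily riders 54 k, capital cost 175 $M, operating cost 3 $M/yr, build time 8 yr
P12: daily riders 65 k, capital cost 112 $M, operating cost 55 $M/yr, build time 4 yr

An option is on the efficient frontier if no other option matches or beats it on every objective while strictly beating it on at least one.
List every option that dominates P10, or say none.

P1: worse on capital cost (278 vs 257).
P2: worse on operating cost (30 vs 14).
P3: worse on capital cost (344 vs 257).
P4: worse on capital cost (314 vs 257).
P5: worse on daily riders (29 vs 59).
P6: worse on daily riders (34 vs 59).
P7: worse on daily riders (7 vs 59).
P8: worse on operating cost (31 vs 14).
P9: worse on daily riders (44 vs 59).
P11: worse on daily riders (54 vs 59).
P12: worse on operating cost (55 vs 14).
No option dominates P10.

none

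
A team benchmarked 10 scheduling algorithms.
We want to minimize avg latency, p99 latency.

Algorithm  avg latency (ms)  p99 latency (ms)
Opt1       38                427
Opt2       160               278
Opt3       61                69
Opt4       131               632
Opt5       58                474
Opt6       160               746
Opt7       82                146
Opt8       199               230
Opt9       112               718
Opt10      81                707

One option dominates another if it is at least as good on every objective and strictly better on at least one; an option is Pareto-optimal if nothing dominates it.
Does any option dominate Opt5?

Opt1 vs Opt5: avg latency 38≤58, p99 latency 427≤474 — Opt1 is at least as good on every objective and strictly better on at least one, so Opt1 dominates Opt5.

Yes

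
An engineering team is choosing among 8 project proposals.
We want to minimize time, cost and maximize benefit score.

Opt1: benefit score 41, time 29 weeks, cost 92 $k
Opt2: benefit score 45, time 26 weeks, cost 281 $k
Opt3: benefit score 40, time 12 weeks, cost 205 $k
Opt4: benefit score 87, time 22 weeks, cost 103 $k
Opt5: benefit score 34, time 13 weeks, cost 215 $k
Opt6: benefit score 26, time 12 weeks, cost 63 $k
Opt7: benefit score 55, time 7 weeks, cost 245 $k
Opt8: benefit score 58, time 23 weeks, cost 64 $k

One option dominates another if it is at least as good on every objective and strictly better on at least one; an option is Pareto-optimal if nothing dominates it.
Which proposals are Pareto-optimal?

Opt1: dominated by Opt8 (benefit score 58≥41, time 23≤29, cost 64≤92).
Opt2: dominated by Opt4 (benefit score 87≥45, time 22≤26, cost 103≤281).
Opt3: not dominated.
Opt4: not dominated (best benefit score).
Opt5: dominated by Opt3 (benefit score 40≥34, time 12≤13, cost 205≤215).
Opt6: not dominated (best cost).
Opt7: not dominated (best time).
Opt8: not dominated.

Opt3, Opt4, Opt6, Opt7, Opt8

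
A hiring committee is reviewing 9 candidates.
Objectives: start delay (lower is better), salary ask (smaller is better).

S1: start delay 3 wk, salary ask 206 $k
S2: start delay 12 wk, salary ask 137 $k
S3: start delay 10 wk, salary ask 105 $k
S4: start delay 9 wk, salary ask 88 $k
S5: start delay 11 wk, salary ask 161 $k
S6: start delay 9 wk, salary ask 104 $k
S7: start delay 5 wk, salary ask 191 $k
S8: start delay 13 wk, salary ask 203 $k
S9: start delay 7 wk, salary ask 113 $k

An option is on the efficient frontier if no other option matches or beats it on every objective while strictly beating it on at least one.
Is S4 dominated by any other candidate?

No

S1: worse on salary ask (206 vs 88).
S2: worse on start delay (12 vs 9).
S3: worse on start delay (10 vs 9).
S5: worse on start delay (11 vs 9).
S6: worse on salary ask (104 vs 88).
S7: worse on salary ask (191 vs 88).
S8: worse on start delay (13 vs 9).
S9: worse on salary ask (113 vs 88).
No option is at least as good as S4 on every objective and strictly better on one.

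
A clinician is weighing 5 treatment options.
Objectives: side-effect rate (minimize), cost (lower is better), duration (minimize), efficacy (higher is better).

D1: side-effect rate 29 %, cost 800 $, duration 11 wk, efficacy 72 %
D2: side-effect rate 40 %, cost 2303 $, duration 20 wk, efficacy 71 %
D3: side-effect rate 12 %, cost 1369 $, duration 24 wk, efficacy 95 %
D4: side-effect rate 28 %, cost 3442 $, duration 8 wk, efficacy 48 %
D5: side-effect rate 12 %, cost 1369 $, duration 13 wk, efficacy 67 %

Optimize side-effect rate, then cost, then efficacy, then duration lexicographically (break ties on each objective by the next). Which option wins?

D3

First minimize side-effect rate: best is 12, kept {D3, D5}.
Then minimize cost: best is 1369, kept {D3, D5}.
Then maximize efficacy: best is 95, kept {D3}.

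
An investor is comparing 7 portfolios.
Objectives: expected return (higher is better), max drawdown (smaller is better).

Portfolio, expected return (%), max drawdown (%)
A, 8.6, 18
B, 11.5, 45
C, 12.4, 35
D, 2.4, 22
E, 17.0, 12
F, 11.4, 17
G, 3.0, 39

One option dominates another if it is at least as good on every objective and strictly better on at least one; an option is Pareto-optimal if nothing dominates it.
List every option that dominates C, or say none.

E

E: expected return 17.0≥12.4, max drawdown 12≤35 — dominates C.
Others (A, B, D, F, G) are each worse than C on at least one objective.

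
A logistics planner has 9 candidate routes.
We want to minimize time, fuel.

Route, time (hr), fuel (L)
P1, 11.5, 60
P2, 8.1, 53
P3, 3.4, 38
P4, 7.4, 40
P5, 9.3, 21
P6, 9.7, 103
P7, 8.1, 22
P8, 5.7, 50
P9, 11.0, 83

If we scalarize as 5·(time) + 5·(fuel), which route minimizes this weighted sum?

P1: 5·11.5 + 5·60 = 357.5
P2: 5·8.1 + 5·53 = 305.5
P3: 5·3.4 + 5·38 = 207.0
P4: 5·7.4 + 5·40 = 237.0
P5: 5·9.3 + 5·21 = 151.5
P6: 5·9.7 + 5·103 = 563.5
P7: 5·8.1 + 5·22 = 150.5
P8: 5·5.7 + 5·50 = 278.5
P9: 5·11.0 + 5·83 = 470.0
Lowest: P7 at 150.5.

P7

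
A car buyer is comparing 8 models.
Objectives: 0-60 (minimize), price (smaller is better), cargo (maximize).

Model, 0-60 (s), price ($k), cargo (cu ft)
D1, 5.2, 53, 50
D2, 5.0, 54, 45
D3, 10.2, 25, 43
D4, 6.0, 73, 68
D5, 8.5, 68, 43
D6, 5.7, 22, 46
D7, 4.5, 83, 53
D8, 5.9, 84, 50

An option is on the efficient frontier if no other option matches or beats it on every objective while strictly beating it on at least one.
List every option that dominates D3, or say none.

D6

D6: 0-60 5.7≤10.2, price 22≤25, cargo 46≥43 — dominates D3.
Others (D1, D2, D4, D5, D7, D8) are each worse than D3 on at least one objective.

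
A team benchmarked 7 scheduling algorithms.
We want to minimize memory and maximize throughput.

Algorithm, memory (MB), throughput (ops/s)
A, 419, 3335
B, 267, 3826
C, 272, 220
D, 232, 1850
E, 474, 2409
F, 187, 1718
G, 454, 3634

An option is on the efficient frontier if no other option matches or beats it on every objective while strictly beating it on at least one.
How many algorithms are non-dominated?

3

A: dominated by B (memory 267≤419, throughput 3826≥3335).
B: not dominated (best throughput).
C: dominated by B (memory 267≤272, throughput 3826≥220).
D: not dominated.
E: dominated by A (memory 419≤474, throughput 3335≥2409).
F: not dominated (best memory).
G: dominated by B (memory 267≤454, throughput 3826≥3634).
Pareto-optimal: B, D, F → 3.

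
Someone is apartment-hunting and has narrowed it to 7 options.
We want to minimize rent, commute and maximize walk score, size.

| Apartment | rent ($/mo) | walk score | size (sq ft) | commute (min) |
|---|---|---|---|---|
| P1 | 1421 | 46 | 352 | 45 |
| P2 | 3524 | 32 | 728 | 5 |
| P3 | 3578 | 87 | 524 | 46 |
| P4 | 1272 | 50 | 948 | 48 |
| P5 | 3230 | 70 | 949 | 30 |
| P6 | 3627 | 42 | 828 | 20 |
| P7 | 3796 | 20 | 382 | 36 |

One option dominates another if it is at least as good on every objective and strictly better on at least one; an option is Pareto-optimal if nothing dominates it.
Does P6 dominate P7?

Yes

P6 vs P7: rent 3627≤3796, walk score 42≥20, size 828≥382, commute 20≤36 — P6 is at least as good on every objective with at least one strict improvement.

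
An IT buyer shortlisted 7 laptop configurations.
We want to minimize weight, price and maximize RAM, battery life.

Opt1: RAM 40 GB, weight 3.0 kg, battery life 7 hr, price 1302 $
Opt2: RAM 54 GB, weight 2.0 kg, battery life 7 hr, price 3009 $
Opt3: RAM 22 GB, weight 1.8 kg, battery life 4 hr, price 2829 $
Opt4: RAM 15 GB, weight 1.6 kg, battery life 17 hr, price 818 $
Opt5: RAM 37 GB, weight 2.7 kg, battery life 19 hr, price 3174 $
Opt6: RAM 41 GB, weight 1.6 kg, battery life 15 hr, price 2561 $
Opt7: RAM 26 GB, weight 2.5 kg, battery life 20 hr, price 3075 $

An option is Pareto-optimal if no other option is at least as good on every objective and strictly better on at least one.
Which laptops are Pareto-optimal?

Opt1, Opt2, Opt4, Opt5, Opt6, Opt7

Opt1: not dominated.
Opt2: not dominated (best RAM).
Opt3: dominated by Opt6 (RAM 41≥22, weight 1.6≤1.8, battery life 15≥4, price 2561≤2829).
Opt4: not dominated (best price).
Opt5: not dominated.
Opt6: not dominated.
Opt7: not dominated (best battery life).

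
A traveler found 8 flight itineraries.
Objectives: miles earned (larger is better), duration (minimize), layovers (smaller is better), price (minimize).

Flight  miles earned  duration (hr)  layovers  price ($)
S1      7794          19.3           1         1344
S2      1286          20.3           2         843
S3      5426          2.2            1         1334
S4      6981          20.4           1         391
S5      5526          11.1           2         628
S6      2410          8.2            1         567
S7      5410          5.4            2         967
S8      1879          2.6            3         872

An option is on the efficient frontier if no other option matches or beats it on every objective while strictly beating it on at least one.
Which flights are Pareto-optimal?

S1: not dominated (best miles earned).
S2: dominated by S5 (miles earned 5526≥1286, duration 11.1≤20.3, layovers 2≤2, price 628≤843).
S3: not dominated (best duration).
S4: not dominated (best price).
S5: not dominated.
S6: not dominated.
S7: not dominated.
S8: not dominated.

S1, S3, S4, S5, S6, S7, S8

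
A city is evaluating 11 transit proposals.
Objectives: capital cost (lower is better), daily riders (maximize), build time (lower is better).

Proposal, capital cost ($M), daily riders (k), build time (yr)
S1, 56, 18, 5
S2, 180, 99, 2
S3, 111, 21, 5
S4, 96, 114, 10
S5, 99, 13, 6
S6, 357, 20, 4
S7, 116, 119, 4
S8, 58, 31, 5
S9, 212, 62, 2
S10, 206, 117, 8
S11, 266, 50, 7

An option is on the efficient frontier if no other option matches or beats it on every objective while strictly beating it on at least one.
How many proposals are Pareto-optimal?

5

S1: not dominated (best capital cost).
S2: not dominated.
S3: dominated by S8 (capital cost 58≤111, daily riders 31≥21, build time 5≤5).
S4: not dominated.
S5: dominated by S1 (capital cost 56≤99, daily riders 18≥13, build time 5≤6).
S6: dominated by S2 (capital cost 180≤357, daily riders 99≥20, build time 2≤4).
S7: not dominated (best daily riders).
S8: not dominated.
S9: dominated by S2 (capital cost 180≤212, daily riders 99≥62, build time 2≤2).
S10: dominated by S7 (capital cost 116≤206, daily riders 119≥117, build time 4≤8).
S11: dominated by S2 (capital cost 180≤266, daily riders 99≥50, build time 2≤7).
Pareto-optimal: S1, S2, S4, S7, S8 → 5.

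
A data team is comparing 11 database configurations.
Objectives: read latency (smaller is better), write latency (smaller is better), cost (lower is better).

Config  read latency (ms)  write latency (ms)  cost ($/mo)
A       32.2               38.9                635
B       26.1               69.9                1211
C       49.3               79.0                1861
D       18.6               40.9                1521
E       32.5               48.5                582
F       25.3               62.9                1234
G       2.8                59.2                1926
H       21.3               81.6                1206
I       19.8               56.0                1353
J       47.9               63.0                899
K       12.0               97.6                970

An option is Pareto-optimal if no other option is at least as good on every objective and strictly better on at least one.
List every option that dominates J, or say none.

A, E

A: read latency 32.2≤47.9, write latency 38.9≤63.0, cost 635≤899 — dominates J.
E: read latency 32.5≤47.9, write latency 48.5≤63.0, cost 582≤899 — dominates J.
Others (B, C, D, F, G, H, I, K) are each worse than J on at least one objective.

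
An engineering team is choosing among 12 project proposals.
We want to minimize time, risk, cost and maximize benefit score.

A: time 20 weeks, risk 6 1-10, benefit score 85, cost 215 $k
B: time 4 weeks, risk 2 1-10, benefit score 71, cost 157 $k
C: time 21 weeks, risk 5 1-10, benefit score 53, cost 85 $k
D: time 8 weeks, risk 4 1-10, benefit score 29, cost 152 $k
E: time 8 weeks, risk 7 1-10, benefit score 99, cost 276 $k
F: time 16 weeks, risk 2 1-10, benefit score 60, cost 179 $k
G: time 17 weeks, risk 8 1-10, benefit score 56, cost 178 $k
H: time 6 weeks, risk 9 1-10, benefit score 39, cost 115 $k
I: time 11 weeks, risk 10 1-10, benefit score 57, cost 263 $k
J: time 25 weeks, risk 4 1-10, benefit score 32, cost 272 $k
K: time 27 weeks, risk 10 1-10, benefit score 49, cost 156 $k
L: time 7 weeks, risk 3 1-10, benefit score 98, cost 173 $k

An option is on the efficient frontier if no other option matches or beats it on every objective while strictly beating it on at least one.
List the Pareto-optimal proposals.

A: dominated by L (time 7≤20, risk 3≤6, benefit score 98≥85, cost 173≤215).
B: not dominated (best time).
C: not dominated (best cost).
D: not dominated.
E: not dominated (best benefit score).
F: dominated by B (time 4≤16, risk 2≤2, benefit score 71≥60, cost 157≤179).
G: dominated by B (time 4≤17, risk 2≤8, benefit score 71≥56, cost 157≤178).
H: not dominated.
I: dominated by B (time 4≤11, risk 2≤10, benefit score 71≥57, cost 157≤263).
J: dominated by B (time 4≤25, risk 2≤4, benefit score 71≥32, cost 157≤272).
K: dominated by C (time 21≤27, risk 5≤10, benefit score 53≥49, cost 85≤156).
L: not dominated.

B, C, D, E, H, L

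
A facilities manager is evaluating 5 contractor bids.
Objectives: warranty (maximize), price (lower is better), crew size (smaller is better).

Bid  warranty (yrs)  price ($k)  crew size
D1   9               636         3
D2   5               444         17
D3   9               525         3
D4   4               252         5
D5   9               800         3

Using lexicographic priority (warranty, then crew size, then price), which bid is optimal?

First maximize warranty: best is 9, kept {D1, D3, D5}.
Then minimize crew size: best is 3, kept {D1, D3, D5}.
Then minimize price: best is 525, kept {D3}.

D3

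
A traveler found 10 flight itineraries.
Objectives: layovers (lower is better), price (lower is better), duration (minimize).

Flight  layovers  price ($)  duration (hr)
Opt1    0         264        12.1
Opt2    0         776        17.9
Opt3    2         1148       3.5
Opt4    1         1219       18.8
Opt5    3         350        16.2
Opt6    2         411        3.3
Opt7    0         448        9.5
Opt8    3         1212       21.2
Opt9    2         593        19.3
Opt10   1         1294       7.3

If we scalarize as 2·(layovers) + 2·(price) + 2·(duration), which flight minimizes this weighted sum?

Opt1: 2·0 + 2·264 + 2·12.1 = 552.2
Opt2: 2·0 + 2·776 + 2·17.9 = 1587.8
Opt3: 2·2 + 2·1148 + 2·3.5 = 2307.0
Opt4: 2·1 + 2·1219 + 2·18.8 = 2477.6
Opt5: 2·3 + 2·350 + 2·16.2 = 738.4
Opt6: 2·2 + 2·411 + 2·3.3 = 832.6
Opt7: 2·0 + 2·448 + 2·9.5 = 915.0
Opt8: 2·3 + 2·1212 + 2·21.2 = 2472.4
Opt9: 2·2 + 2·593 + 2·19.3 = 1228.6
Opt10: 2·1 + 2·1294 + 2·7.3 = 2604.6
Lowest: Opt1 at 552.2.

Opt1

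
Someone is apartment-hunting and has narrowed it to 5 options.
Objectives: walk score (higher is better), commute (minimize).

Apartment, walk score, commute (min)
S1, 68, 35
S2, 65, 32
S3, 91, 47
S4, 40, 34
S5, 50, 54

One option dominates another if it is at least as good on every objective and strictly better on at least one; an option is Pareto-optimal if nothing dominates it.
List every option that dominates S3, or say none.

none

S1: worse on walk score (68 vs 91).
S2: worse on walk score (65 vs 91).
S4: worse on walk score (40 vs 91).
S5: worse on walk score (50 vs 91).
No option dominates S3.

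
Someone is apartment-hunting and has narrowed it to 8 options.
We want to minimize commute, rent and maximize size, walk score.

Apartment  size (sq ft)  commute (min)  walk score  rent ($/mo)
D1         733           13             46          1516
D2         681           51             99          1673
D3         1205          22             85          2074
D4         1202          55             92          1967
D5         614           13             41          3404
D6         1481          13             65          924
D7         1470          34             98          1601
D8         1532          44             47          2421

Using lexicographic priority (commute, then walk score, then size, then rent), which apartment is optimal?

First minimize commute: best is 13, kept {D1, D5, D6}.
Then maximize walk score: best is 65, kept {D6}.

D6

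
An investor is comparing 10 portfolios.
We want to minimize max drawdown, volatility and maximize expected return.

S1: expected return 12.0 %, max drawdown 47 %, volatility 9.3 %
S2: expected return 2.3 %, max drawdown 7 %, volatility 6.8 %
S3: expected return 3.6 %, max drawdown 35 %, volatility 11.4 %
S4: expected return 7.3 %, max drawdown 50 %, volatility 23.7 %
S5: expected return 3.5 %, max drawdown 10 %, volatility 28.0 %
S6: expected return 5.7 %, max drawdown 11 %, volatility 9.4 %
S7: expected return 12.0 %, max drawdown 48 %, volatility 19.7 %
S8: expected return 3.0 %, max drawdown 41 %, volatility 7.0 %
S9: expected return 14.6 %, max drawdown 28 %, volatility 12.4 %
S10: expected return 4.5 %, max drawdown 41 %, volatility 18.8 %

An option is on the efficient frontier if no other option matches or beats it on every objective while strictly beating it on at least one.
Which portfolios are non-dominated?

S1: not dominated.
S2: not dominated (best max drawdown).
S3: dominated by S6 (expected return 5.7≥3.6, max drawdown 11≤35, volatility 9.4≤11.4).
S4: dominated by S1 (expected return 12.0≥7.3, max drawdown 47≤50, volatility 9.3≤23.7).
S5: not dominated.
S6: not dominated.
S7: dominated by S1 (expected return 12.0≥12.0, max drawdown 47≤48, volatility 9.3≤19.7).
S8: not dominated.
S9: not dominated (best expected return).
S10: dominated by S6 (expected return 5.7≥4.5, max drawdown 11≤41, volatility 9.4≤18.8).

S1, S2, S5, S6, S8, S9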